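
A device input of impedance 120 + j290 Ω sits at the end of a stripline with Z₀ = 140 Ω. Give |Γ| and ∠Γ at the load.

Γ ≈ 0.746 ∠ 45.8°

Γ = (Z_L − Z_0)/(Z_L + Z_0) = (-20 + j290)/(260 + j290)
|Γ| = 291/389 = 0.746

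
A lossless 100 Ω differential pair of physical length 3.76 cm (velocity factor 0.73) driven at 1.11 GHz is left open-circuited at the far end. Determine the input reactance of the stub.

X_in ≈ -39.2 Ω (capacitive)

λ = v/f = 0.73·c / 1.11 GHz = 0.197 m
βl = 2π·l/λ = 2π × 0.191 = 68.6°
tan(βl) = 2.55
For an open-circuited stub, Z_in = −jZ_0·cot(βl) = −jZ_0/tan(βl)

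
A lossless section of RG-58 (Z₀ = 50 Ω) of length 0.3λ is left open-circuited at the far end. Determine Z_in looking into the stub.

Z_in ≈ +j16.2 Ω

βl = 2π × 0.3 = 108°
tan(βl) = -3.08
For an open-circuited stub, Z_in = −jZ_0·cot(βl) = −jZ_0/tan(βl)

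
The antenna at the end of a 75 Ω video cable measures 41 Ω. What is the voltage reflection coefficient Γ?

Γ = (Z_L − Z_0)/(Z_L + Z_0) = (41 − 75)/(41 + 75) = -34/116

Γ = -0.293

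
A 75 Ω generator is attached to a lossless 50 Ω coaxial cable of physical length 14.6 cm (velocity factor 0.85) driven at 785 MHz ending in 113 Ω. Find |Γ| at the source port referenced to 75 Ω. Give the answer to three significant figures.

λ = v/f = 0.85·c / 785 MHz = 0.325 m
βl = 2π·l/λ = 2π × 0.449 = 162°
tan(βl) = -0.329
Z_in = Z_0·(Z_L + jZ_0·tanβl)/(Z_0 + jZ_L·tanβl) = 80.7 + j43.5 Ω
Γ_s = (Z_in − Z_s)/(Z_in + Z_s) = (5.68 + j43.5)/(156 + j43.5), |Γ_s| = 0.271

|Γ| ≈ 0.271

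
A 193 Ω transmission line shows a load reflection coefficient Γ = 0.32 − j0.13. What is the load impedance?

Z_L ≈ 355 − j105 Ω

Z_L = Z_0·(1 + Γ)/(1 − Γ) = 193·(1.32 − j0.13)/(0.68 + j0.13)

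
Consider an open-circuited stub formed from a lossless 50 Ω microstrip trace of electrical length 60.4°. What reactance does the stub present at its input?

X_in ≈ -28.4 Ω (capacitive)

tan(βl) = 1.76
For an open-circuited stub, Z_in = −jZ_0·cot(βl) = −jZ_0/tan(βl)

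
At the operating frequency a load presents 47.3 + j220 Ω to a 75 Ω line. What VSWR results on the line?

VSWR ≈ 15.8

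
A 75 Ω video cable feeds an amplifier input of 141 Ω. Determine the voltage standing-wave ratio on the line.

For a purely resistive load, VSWR = R_L/Z_0 or Z_0/R_L (whichever > 1) = 141/75

VSWR ≈ 1.88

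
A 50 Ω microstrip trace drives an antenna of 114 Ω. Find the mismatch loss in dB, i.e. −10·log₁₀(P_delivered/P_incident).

Γ = (114 − 50)/(114 + 50) = 0.39
|Γ|² = 0.152, so P_del/P_inc = 1 − |Γ|² = 0.848
ML = −10·log₁₀(1 − |Γ|²)

mismatch loss ≈ 0.718 dB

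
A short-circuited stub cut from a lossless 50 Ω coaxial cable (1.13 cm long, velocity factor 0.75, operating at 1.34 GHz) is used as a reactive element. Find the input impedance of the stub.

Z_in ≈ +j22.5 Ω

λ = v/f = 0.75·c / 1.34 GHz = 0.168 m
βl = 2π·l/λ = 2π × 0.0673 = 24.2°
tan(βl) = 0.45
For a short-circuited stub, Z_in = jZ_0·tan(βl)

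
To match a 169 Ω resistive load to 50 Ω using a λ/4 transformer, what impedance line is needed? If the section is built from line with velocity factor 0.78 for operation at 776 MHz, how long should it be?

Z_qwt = √(Z_0·R_L) = √(50 × 169) = √8450
λ = 0.78·c/f = 0.302 m, so l = λ/4 = 0.0754 m

Z_qwt ≈ 91.9 Ω; length ≈ 7.54 cm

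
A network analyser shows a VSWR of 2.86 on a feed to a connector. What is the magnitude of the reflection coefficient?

|Γ| = (S − 1)/(S + 1) = (2.86 − 1)/(2.86 + 1) = 1.86/3.86

|Γ| ≈ 0.482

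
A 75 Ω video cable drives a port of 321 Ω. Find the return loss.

RL ≈ 4.14 dB

Γ = (321 − 75)/(321 + 75) = 0.621
RL = −20·log₁₀|Γ| = −20·log₁₀(0.621)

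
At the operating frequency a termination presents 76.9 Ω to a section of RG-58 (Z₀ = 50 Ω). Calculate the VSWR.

Γ = (76.9 − 50)/(76.9 + 50) = 0.212
VSWR = (1 + 0.212)/(1 − 0.212)

VSWR ≈ 1.54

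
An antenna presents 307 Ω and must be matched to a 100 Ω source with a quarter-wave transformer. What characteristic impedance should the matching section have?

Z_qwt = √(Z_0·R_L) = √(100 × 307) = √30700

Z_qwt ≈ 175 Ω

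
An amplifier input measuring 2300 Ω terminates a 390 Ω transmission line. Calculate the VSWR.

Γ = (2300 − 390)/(2300 + 390) = 0.71
VSWR = (1 + 0.71)/(1 − 0.71)

VSWR ≈ 5.9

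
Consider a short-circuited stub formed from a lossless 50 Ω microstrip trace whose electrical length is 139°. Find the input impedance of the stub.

tan(βl) = -0.869
For a short-circuited stub, Z_in = jZ_0·tan(βl)

Z_in ≈ −j43.5 Ω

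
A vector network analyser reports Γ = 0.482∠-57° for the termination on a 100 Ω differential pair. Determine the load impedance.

Z_L = Z_0·(1 + Γ)/(1 − Γ) = 100·(1.26 − j0.404)/(0.737 + j0.404)

Z_L ≈ 109 − j114 Ω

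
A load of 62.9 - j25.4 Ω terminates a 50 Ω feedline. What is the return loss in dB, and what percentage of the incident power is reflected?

Γ = (12.9 − j25.4)/(112.9 − j25.4), |Γ| = 0.246
RL = −20·log₁₀(0.246) = 12.2 dB
P_refl/P_inc = |Γ|² = 0.0606

RL ≈ 12.2 dB; 6.06% of incident power reflected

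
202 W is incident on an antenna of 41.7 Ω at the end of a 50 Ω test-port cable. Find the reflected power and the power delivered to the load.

P_reflected ≈ 1.65 W; P_delivered ≈ 200 W

Γ = (41.7 − 50)/(41.7 + 50) = -0.0905
|Γ|² = 0.00819
P_refl = |Γ|²·P_inc = 1.65 W, P_del = (1 − |Γ|²)·P_inc = 200 W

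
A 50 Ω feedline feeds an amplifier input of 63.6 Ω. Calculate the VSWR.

VSWR ≈ 1.27

For a purely resistive load, VSWR = R_L/Z_0 or Z_0/R_L (whichever > 1) = 63.6/50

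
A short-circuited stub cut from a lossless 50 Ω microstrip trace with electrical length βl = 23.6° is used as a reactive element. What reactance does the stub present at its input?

X_in ≈ 21.8 Ω (inductive)

tan(βl) = 0.437
For a short-circuited stub, Z_in = jZ_0·tan(βl)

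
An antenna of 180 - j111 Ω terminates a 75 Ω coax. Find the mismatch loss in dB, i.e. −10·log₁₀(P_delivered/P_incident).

mismatch loss ≈ 1.56 dB

Γ = (105 − j111)/(255 − j111), |Γ| = 0.549
|Γ|² = 0.302, so P_del/P_inc = 1 − |Γ|² = 0.698
ML = −10·log₁₀(1 − |Γ|²)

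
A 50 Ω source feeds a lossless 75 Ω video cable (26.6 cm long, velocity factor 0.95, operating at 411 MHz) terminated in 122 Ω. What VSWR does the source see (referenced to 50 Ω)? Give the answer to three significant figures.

λ = v/f = 0.95·c / 411 MHz = 0.693 m
βl = 2π·l/λ = 2π × 0.384 = 138°
tan(βl) = -0.897
Z_in = Z_0·(Z_L + jZ_0·tanβl)/(Z_0 + jZ_L·tanβl) = 70.3 + j35.4 Ω
Γ_s = (Z_in − Z_s)/(Z_in + Z_s) = (20.3 + j35.4)/(120 + j35.4), |Γ_s| = 0.325
VSWR = (1 + |Γ_s|)/(1 − |Γ_s|)

VSWR ≈ 1.96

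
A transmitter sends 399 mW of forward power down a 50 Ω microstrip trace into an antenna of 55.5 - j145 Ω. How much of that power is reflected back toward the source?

P_reflected ≈ 261 mW

|Γ| = |(5.5 − j145)/(105.5 − j145)| = 0.809
|Γ|² = 0.655
P_refl = |Γ|²·P_inc = 261 mW, P_del = (1 − |Γ|²)·P_inc = 138 mW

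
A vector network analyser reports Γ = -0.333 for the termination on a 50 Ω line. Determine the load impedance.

Z_L = Z_0·(1 + Γ)/(1 − Γ) = 50·(0.667)/(1.33)

Z_L ≈ 25 Ω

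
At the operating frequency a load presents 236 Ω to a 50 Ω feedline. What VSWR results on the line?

VSWR ≈ 4.72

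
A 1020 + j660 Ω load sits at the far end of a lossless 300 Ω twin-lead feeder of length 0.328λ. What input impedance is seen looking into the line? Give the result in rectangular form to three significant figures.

βl = 2π × 0.328 = 118°
tan(βl) = tan(118°) = -1.87
Z_in = Z_0·(Z_L + jZ_0·tanβl)/(Z_0 + jZ_L·tanβl)
     = 300·(1020 + j97.7)/(1540 − j1910)

Z_in ≈ 68.8 + j105 Ω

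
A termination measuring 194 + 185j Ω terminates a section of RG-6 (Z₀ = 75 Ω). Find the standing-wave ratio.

VSWR ≈ 5.13

Γ = (Z_L − Z_0)/(Z_L + Z_0) = (119 + j185)/(269 + j185)
|Γ| = 220/326 = 0.674
VSWR = (1 + |Γ|)/(1 − |Γ|) = 1.67/0.326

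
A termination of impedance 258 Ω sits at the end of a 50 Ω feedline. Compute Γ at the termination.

Γ = 0.675

Γ = (Z_L − Z_0)/(Z_L + Z_0) = (258 − 50)/(258 + 50) = 208/308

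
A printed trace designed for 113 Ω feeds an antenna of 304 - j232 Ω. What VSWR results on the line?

VSWR ≈ 4.4

Γ = (Z_L − Z_0)/(Z_L + Z_0) = (191 − j232)/(417 − j232)
|Γ| = 301/477 = 0.63
VSWR = (1 + |Γ|)/(1 − |Γ|) = 1.63/0.37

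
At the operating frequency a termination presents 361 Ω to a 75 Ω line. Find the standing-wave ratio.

VSWR ≈ 4.81

For a purely resistive load, VSWR = R_L/Z_0 or Z_0/R_L (whichever > 1) = 361/75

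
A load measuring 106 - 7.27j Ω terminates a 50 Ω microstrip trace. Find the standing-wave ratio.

Γ = (Z_L − Z_0)/(Z_L + Z_0) = (56 − j7.27)/(156 − j7.27)
|Γ| = 56.5/156 = 0.362
VSWR = (1 + |Γ|)/(1 − |Γ|) = 1.36/0.638

VSWR ≈ 2.13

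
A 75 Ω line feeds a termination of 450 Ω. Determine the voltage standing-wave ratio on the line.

VSWR ≈ 6

For a purely resistive load, VSWR = R_L/Z_0 or Z_0/R_L (whichever > 1) = 450/75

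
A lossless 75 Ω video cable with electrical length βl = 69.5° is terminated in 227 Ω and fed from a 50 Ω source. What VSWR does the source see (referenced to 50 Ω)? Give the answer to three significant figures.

tan(βl) = 2.67
Z_in = Z_0·(Z_L + jZ_0·tanβl)/(Z_0 + jZ_L·tanβl) = 27.8 − j24.6 Ω
Γ_s = (Z_in − Z_s)/(Z_in + Z_s) = (-22.2 − j24.6)/(77.8 − j24.6), |Γ_s| = 0.406
VSWR = (1 + |Γ_s|)/(1 − |Γ_s|)

VSWR ≈ 2.37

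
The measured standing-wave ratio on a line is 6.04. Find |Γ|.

|Γ| ≈ 0.716

|Γ| = (S − 1)/(S + 1) = (6.04 − 1)/(6.04 + 1) = 5.04/7.04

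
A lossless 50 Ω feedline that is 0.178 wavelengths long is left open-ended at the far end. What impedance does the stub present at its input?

βl = 2π × 0.178 = 64.1°
tan(βl) = 2.06
For an open-ended stub, Z_in = −jZ_0·cot(βl) = −jZ_0/tan(βl)

Z_in ≈ −j24.3 Ω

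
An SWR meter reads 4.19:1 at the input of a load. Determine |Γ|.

|Γ| ≈ 0.615

|Γ| = (S − 1)/(S + 1) = (4.19 − 1)/(4.19 + 1) = 3.19/5.19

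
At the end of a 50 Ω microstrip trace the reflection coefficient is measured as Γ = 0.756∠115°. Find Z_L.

Z_L ≈ 9.69 + j31 Ω

Z_L = Z_0·(1 + Γ)/(1 − Γ) = 50·(0.681 + j0.685)/(1.32 − j0.685)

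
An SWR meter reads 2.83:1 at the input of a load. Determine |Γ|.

|Γ| = (S − 1)/(S + 1) = (2.83 − 1)/(2.83 + 1) = 1.83/3.83

|Γ| ≈ 0.478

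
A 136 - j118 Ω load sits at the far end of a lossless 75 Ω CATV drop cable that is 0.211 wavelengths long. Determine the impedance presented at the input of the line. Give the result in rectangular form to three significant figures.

βl = 2π × 0.211 = 76°
tan(βl) = tan(76°) = 4
Z_in = Z_0·(Z_L + jZ_0·tanβl)/(Z_0 + jZ_L·tanβl)
     = 75·(136 + j182)/(547 + j544)

Z_in ≈ 21.9 + j3.22 Ω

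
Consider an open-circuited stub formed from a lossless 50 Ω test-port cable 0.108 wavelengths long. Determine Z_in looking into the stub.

Z_in ≈ −j62 Ω

βl = 2π × 0.108 = 38.9°
tan(βl) = 0.806
For an open-circuited stub, Z_in = −jZ_0·cot(βl) = −jZ_0/tan(βl)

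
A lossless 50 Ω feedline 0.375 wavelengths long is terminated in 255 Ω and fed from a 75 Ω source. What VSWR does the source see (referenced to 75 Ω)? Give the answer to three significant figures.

βl = 2π × 0.375 = 135°
tan(βl) = -1
Z_in = Z_0·(Z_L + jZ_0·tanβl)/(Z_0 + jZ_L·tanβl) = 18.9 + j46.3 Ω
Γ_s = (Z_in − Z_s)/(Z_in + Z_s) = (-56.1 + j46.3)/(93.9 + j46.3), |Γ_s| = 0.695
VSWR = (1 + |Γ_s|)/(1 − |Γ_s|)

VSWR ≈ 5.56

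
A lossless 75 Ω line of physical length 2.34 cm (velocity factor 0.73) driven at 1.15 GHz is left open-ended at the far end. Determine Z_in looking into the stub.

λ = v/f = 0.73·c / 1.15 GHz = 0.19 m
βl = 2π·l/λ = 2π × 0.123 = 44.2°
tan(βl) = 0.974
For an open-ended stub, Z_in = −jZ_0·cot(βl) = −jZ_0/tan(βl)

Z_in ≈ −j77 Ω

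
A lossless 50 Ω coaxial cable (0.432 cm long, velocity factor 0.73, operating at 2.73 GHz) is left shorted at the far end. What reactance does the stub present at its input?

X_in ≈ 17.6 Ω (inductive)

λ = v/f = 0.73·c / 2.73 GHz = 0.0802 m
βl = 2π·l/λ = 2π × 0.0539 = 19.4°
tan(βl) = 0.352
For a shorted stub, Z_in = jZ_0·tan(βl)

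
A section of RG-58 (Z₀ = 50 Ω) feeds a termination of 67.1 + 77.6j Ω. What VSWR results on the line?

VSWR ≈ 3.6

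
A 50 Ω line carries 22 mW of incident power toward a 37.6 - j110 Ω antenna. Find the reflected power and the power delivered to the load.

|Γ| = |(-12.4 − j110)/(87.6 − j110)| = 0.787
|Γ|² = 0.62
P_refl = |Γ|²·P_inc = 13.6 mW, P_del = (1 − |Γ|²)·P_inc = 8.37 mW

P_reflected ≈ 13.6 mW; P_delivered ≈ 8.37 mW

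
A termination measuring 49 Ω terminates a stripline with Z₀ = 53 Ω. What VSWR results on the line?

VSWR ≈ 1.08

For a purely resistive load, VSWR = R_L/Z_0 or Z_0/R_L (whichever > 1) = 53/49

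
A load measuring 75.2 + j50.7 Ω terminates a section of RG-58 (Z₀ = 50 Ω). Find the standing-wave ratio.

VSWR ≈ 2.44

Γ = (Z_L − Z_0)/(Z_L + Z_0) = (25.2 + j50.7)/(125.2 + j50.7)
|Γ| = 56.6/135 = 0.419
VSWR = (1 + |Γ|)/(1 − |Γ|) = 1.42/0.581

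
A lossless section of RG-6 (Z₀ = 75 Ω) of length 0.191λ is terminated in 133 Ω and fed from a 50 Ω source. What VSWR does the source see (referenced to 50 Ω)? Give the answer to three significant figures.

VSWR ≈ 1.49

βl = 2π × 0.191 = 68.8°
tan(βl) = 2.57
Z_in = Z_0·(Z_L + jZ_0·tanβl)/(Z_0 + jZ_L·tanβl) = 46.5 − j19 Ω
Γ_s = (Z_in − Z_s)/(Z_in + Z_s) = (-3.55 − j19)/(96.5 − j19), |Γ_s| = 0.196
VSWR = (1 + |Γ_s|)/(1 − |Γ_s|)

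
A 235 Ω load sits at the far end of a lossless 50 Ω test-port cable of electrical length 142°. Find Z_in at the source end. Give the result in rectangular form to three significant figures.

Z_in ≈ 26.1 + j56.9 Ω

tan(βl) = tan(142°) = -0.781
Z_in = Z_0·(Z_L + jZ_0·tanβl)/(Z_0 + jZ_L·tanβl)
     = 50·(235 − j39.1)/(50 − j184)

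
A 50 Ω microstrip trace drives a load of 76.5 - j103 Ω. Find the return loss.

RL ≈ 3.72 dB

Γ = (26.5 − j103)/(126.5 − j103), |Γ| = 0.652
RL = −20·log₁₀|Γ| = −20·log₁₀(0.652)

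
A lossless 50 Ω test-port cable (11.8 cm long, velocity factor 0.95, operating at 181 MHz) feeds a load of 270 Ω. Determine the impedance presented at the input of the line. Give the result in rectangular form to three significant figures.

λ = v/f = 0.95·c / 181 MHz = 1.57 m
βl = 2π·l/λ = 2π × 0.0749 = 27°
tan(βl) = tan(27°) = 0.509
Z_in = Z_0·(Z_L + jZ_0·tanβl)/(Z_0 + jZ_L·tanβl)
     = 50·(270 + j25.5)/(50 + j137)

Z_in ≈ 39.7 − j83.8 Ω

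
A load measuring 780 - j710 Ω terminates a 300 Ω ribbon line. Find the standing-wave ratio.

Γ = (Z_L − Z_0)/(Z_L + Z_0) = (480 − j710)/(1080 − j710)
|Γ| = 857/1290 = 0.663
VSWR = (1 + |Γ|)/(1 − |Γ|) = 1.66/0.337

VSWR ≈ 4.94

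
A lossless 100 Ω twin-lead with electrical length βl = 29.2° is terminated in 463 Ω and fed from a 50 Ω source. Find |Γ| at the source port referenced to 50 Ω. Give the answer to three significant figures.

tan(βl) = 0.559
Z_in = Z_0·(Z_L + jZ_0·tanβl)/(Z_0 + jZ_L·tanβl) = 79 − j148 Ω
Γ_s = (Z_in − Z_s)/(Z_in + Z_s) = (29 − j148)/(129 − j148), |Γ_s| = 0.769

|Γ| ≈ 0.769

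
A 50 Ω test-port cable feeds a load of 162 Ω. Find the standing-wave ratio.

VSWR ≈ 3.24

Γ = (162 − 50)/(162 + 50) = 0.528
VSWR = (1 + 0.528)/(1 − 0.528)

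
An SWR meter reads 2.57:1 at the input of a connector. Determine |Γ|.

|Γ| ≈ 0.44

|Γ| = (S − 1)/(S + 1) = (2.57 − 1)/(2.57 + 1) = 1.57/3.57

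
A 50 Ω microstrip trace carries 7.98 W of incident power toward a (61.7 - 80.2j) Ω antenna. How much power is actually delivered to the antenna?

P_delivered ≈ 5.21 W

|Γ| = |(11.7 − j80.2)/(111.7 − j80.2)| = 0.589
|Γ|² = 0.347
P_refl = |Γ|²·P_inc = 2.77 W, P_del = (1 − |Γ|²)·P_inc = 5.21 W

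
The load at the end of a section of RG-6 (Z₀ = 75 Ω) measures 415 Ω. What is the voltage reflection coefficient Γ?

Γ = (Z_L − Z_0)/(Z_L + Z_0) = (415 − 75)/(415 + 75) = 340/490

Γ = 0.694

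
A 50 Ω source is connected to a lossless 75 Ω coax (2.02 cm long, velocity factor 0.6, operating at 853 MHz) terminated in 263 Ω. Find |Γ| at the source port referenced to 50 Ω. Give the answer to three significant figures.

|Γ| ≈ 0.627

λ = v/f = 0.6·c / 853 MHz = 0.211 m
βl = 2π·l/λ = 2π × 0.0957 = 34.5°
tan(βl) = 0.686
Z_in = Z_0·(Z_L + jZ_0·tanβl)/(Z_0 + jZ_L·tanβl) = 57 − j85.6 Ω
Γ_s = (Z_in − Z_s)/(Z_in + Z_s) = (6.96 − j85.6)/(107 − j85.6), |Γ_s| = 0.627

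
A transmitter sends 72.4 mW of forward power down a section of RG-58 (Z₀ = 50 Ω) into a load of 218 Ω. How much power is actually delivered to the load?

P_delivered ≈ 43.9 mW

Γ = (218 − 50)/(218 + 50) = 0.627
|Γ|² = 0.393
P_refl = |Γ|²·P_inc = 28.5 mW, P_del = (1 − |Γ|²)·P_inc = 43.9 mW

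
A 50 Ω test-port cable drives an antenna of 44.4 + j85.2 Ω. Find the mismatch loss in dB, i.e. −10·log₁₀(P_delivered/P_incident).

Γ = (-5.6 + j85.2)/(94.4 + j85.2), |Γ| = 0.671
|Γ|² = 0.451, so P_del/P_inc = 1 − |Γ|² = 0.549
ML = −10·log₁₀(1 − |Γ|²)

mismatch loss ≈ 2.6 dB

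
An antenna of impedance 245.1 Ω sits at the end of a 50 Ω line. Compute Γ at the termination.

Γ = (Z_L − Z_0)/(Z_L + Z_0) = (245.1 − 50)/(245.1 + 50) = 195.1/295.1

Γ = 0.661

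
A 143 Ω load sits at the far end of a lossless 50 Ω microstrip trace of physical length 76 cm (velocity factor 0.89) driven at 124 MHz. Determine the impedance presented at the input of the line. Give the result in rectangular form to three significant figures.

λ = v/f = 0.89·c / 124 MHz = 2.15 m
βl = 2π·l/λ = 2π × 0.353 = 127°
tan(βl) = tan(127°) = -1.32
Z_in = Z_0·(Z_L + jZ_0·tanβl)/(Z_0 + jZ_L·tanβl)
     = 50·(143 − j66.2)/(50 − j189)

Z_in ≈ 25.7 + j31 Ω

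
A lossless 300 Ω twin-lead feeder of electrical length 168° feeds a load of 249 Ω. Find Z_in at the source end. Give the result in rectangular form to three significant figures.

tan(βl) = tan(168°) = -0.213
Z_in = Z_0·(Z_L + jZ_0·tanβl)/(Z_0 + jZ_L·tanβl)
     = 300·(249 − j63.8)/(300 − j52.9)

Z_in ≈ 252 − j19.2 Ω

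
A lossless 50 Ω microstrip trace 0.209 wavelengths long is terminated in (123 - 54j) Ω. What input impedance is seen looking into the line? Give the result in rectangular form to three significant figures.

βl = 2π × 0.209 = 75.2°
tan(βl) = tan(75.2°) = 3.8
Z_in = Z_0·(Z_L + jZ_0·tanβl)/(Z_0 + jZ_L·tanβl)
     = 50·(123 + j136)/(255 + j467)

Z_in ≈ 16.7 − j4.03 Ω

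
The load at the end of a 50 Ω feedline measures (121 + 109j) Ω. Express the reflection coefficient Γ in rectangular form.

Γ ≈ 0.584 + j0.265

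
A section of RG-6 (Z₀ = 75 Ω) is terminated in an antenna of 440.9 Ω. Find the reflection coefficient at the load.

Γ = 0.709

Γ = (Z_L − Z_0)/(Z_L + Z_0) = (440.9 − 75)/(440.9 + 75) = 365.9/515.9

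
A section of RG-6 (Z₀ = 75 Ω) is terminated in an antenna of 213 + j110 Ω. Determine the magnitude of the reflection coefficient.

|Γ| ≈ 0.572

Γ = (Z_L − Z_0)/(Z_L + Z_0) = (138 + j110)/(288 + j110)
|Γ| = 176/308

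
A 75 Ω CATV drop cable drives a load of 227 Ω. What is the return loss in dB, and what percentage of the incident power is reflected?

RL ≈ 5.96 dB; 25.3% of incident power reflected

Γ = (227 − 75)/(227 + 75) = 0.503
RL = −20·log₁₀(0.503) = 5.96 dB
P_refl/P_inc = |Γ|² = 0.253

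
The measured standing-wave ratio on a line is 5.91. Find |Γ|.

|Γ| = (S − 1)/(S + 1) = (5.91 − 1)/(5.91 + 1) = 4.91/6.91

|Γ| ≈ 0.711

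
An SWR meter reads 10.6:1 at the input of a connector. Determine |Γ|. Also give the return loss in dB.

|Γ| ≈ 0.828; return loss ≈ 1.64 dB

|Γ| = (S − 1)/(S + 1) = (10.6 − 1)/(10.6 + 1) = 9.6/11.6
RL = −20·log₁₀|Γ| = −20·log₁₀(0.828)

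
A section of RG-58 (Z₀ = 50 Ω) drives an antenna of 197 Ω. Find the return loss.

Γ = (197 − 50)/(197 + 50) = 0.595
RL = −20·log₁₀|Γ| = −20·log₁₀(0.595)

RL ≈ 4.51 dB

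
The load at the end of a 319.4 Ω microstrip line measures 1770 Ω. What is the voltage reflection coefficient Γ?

Γ = 0.694

Γ = (Z_L − Z_0)/(Z_L + Z_0) = (1770 − 319.4)/(1770 + 319.4) = 1451/2089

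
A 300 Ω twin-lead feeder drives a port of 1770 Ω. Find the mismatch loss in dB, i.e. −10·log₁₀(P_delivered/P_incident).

Γ = (1770 − 300)/(1770 + 300) = 0.71
|Γ|² = 0.504, so P_del/P_inc = 1 − |Γ|² = 0.496
ML = −10·log₁₀(1 − |Γ|²)

mismatch loss ≈ 3.05 dB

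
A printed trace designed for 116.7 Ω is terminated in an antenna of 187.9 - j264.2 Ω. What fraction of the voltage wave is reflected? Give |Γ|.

|Γ| ≈ 0.679

Γ = (Z_L − Z_0)/(Z_L + Z_0) = (71.2 − j264.2)/(304.6 − j264.2)
|Γ| = 274/403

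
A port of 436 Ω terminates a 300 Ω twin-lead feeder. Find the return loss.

Γ = (436 − 300)/(436 + 300) = 0.185
RL = −20·log₁₀|Γ| = −20·log₁₀(0.185)

RL ≈ 14.7 dB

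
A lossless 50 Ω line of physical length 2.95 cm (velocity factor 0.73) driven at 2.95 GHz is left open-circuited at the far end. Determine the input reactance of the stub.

X_in ≈ 66.5 Ω (inductive)

λ = v/f = 0.73·c / 2.95 GHz = 0.0742 m
βl = 2π·l/λ = 2π × 0.397 = 143°
tan(βl) = -0.752
For an open-circuited stub, Z_in = −jZ_0·cot(βl) = −jZ_0/tan(βl)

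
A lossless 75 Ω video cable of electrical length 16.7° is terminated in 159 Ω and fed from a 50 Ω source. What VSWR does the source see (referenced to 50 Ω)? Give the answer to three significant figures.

tan(βl) = 0.3
Z_in = Z_0·(Z_L + jZ_0·tanβl)/(Z_0 + jZ_L·tanβl) = 123 − j56 Ω
Γ_s = (Z_in − Z_s)/(Z_in + Z_s) = (73.4 − j56)/(173 − j56), |Γ_s| = 0.507
VSWR = (1 + |Γ_s|)/(1 − |Γ_s|)

VSWR ≈ 3.05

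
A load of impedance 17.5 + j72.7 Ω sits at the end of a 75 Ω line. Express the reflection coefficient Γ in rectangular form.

Γ ≈ -0.00242 + j0.788

Γ = (Z_L − Z_0)/(Z_L + Z_0) = (-57.5 + j72.7)/(92.5 + j72.7)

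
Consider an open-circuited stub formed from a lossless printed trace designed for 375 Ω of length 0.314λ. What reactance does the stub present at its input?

βl = 2π × 0.314 = 113°
tan(βl) = -2.35
For an open-circuited stub, Z_in = −jZ_0·cot(βl) = −jZ_0/tan(βl)

X_in ≈ 159 Ω (inductive)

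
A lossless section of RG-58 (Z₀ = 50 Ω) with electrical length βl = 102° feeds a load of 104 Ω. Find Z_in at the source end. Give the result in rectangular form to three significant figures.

tan(βl) = tan(102°) = -4.7
Z_in = Z_0·(Z_L + jZ_0·tanβl)/(Z_0 + jZ_L·tanβl)
     = 50·(104 − j235)/(50 − j489)

Z_in ≈ 24.9 + j8.09 Ω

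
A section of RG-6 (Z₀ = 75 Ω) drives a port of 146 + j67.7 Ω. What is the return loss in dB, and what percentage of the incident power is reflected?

Γ = (71 + j67.7)/(221 + j67.7), |Γ| = 0.424
RL = −20·log₁₀(0.424) = 7.44 dB
P_refl/P_inc = |Γ|² = 0.18

RL ≈ 7.44 dB; 18% of incident power reflected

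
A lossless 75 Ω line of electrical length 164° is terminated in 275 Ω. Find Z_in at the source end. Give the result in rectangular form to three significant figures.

tan(βl) = tan(164°) = -0.287
Z_in = Z_0·(Z_L + jZ_0·tanβl)/(Z_0 + jZ_L·tanβl)
     = 75·(275 − j21.5)/(75 − j78.9)

Z_in ≈ 141 + j127 Ω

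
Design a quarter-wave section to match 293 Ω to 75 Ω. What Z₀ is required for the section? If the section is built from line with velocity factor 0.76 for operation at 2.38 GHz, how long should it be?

Z_qwt = √(Z_0·R_L) = √(75 × 293) = √21980
λ = 0.76·c/f = 0.0958 m, so l = λ/4 = 0.0239 m

Z_qwt ≈ 148 Ω; length ≈ 2.39 cm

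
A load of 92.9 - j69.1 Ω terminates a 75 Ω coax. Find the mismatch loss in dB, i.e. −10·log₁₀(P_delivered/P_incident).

Γ = (17.9 − j69.1)/(167.9 − j69.1), |Γ| = 0.393
|Γ|² = 0.155, so P_del/P_inc = 1 − |Γ|² = 0.845
ML = −10·log₁₀(1 − |Γ|²)

mismatch loss ≈ 0.729 dB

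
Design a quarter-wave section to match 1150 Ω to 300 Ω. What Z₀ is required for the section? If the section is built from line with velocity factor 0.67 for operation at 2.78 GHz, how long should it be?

Z_qwt ≈ 587 Ω; length ≈ 1.81 cm

Z_qwt = √(Z_0·R_L) = √(300 × 1150) = √345000
λ = 0.67·c/f = 0.0723 m, so l = λ/4 = 0.0181 m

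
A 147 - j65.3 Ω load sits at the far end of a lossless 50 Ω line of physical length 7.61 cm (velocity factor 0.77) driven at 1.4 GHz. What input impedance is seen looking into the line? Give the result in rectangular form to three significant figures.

Z_in ≈ 158 + j55.5 Ω

λ = v/f = 0.77·c / 1.4 GHz = 0.165 m
βl = 2π·l/λ = 2π × 0.461 = 166°
tan(βl) = tan(166°) = -0.249
Z_in = Z_0·(Z_L + jZ_0·tanβl)/(Z_0 + jZ_L·tanβl)
     = 50·(147 − j77.7)/(33.8 − j36.6)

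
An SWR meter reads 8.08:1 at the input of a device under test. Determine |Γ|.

|Γ| ≈ 0.78

|Γ| = (S − 1)/(S + 1) = (8.08 − 1)/(8.08 + 1) = 7.08/9.08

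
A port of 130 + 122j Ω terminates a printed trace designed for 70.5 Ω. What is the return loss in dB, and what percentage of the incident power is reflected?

Γ = (59.5 + j122)/(200.5 + j122), |Γ| = 0.578
RL = −20·log₁₀(0.578) = 4.76 dB
P_refl/P_inc = |Γ|² = 0.334

RL ≈ 4.76 dB; 33.4% of incident power reflected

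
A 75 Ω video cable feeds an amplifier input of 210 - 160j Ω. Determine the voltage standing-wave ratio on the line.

Γ = (Z_L − Z_0)/(Z_L + Z_0) = (135 − j160)/(285 − j160)
|Γ| = 209/327 = 0.641
VSWR = (1 + |Γ|)/(1 − |Γ|) = 1.64/0.359

VSWR ≈ 4.56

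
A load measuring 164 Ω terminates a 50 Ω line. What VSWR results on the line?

VSWR ≈ 3.28

For a purely resistive load, VSWR = R_L/Z_0 or Z_0/R_L (whichever > 1) = 164/50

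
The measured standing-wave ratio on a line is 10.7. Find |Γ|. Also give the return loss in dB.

|Γ| = (S − 1)/(S + 1) = (10.7 − 1)/(10.7 + 1) = 9.7/11.7
RL = −20·log₁₀|Γ| = −20·log₁₀(0.829)

|Γ| ≈ 0.829; return loss ≈ 1.63 dB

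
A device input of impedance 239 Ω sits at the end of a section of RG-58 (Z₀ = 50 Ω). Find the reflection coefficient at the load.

Γ = 0.654

Γ = (Z_L − Z_0)/(Z_L + Z_0) = (239 − 50)/(239 + 50) = 189/289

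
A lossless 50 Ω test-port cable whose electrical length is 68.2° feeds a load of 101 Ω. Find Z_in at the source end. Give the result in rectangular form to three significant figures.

Z_in ≈ 27.6 − j14.5 Ω

tan(βl) = tan(68.2°) = 2.5
Z_in = Z_0·(Z_L + jZ_0·tanβl)/(Z_0 + jZ_L·tanβl)
     = 50·(101 + j125)/(50 + j253)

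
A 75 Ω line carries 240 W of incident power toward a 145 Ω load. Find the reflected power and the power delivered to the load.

P_reflected ≈ 24.3 W; P_delivered ≈ 216 W

Γ = (145 − 75)/(145 + 75) = 0.318
|Γ|² = 0.101
P_refl = |Γ|²·P_inc = 24.3 W, P_del = (1 − |Γ|²)·P_inc = 216 W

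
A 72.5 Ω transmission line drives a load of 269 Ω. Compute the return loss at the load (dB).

Γ = (269 − 72.5)/(269 + 72.5) = 0.575
RL = −20·log₁₀|Γ| = −20·log₁₀(0.575)

RL ≈ 4.8 dB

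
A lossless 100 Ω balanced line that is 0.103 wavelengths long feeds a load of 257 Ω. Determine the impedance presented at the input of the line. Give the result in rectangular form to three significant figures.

Z_in ≈ 84.6 − j88.8 Ω

βl = 2π × 0.103 = 37.1°
tan(βl) = tan(37.1°) = 0.756
Z_in = Z_0·(Z_L + jZ_0·tanβl)/(Z_0 + jZ_L·tanβl)
     = 100·(257 + j75.6)/(100 + j194)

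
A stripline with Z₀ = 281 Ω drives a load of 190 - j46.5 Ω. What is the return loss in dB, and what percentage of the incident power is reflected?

RL ≈ 13.3 dB; 4.66% of incident power reflected

Γ = (-91 − j46.5)/(471 − j46.5), |Γ| = 0.216
RL = −20·log₁₀(0.216) = 13.3 dB
P_refl/P_inc = |Γ|² = 0.0466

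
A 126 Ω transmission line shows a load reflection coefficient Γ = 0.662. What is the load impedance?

Z_L ≈ 620 Ω

Z_L = Z_0·(1 + Γ)/(1 − Γ) = 126·(1.66)/(0.338)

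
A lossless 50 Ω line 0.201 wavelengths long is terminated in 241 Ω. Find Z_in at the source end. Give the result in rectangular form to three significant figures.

Z_in ≈ 11.4 − j15.1 Ω

βl = 2π × 0.201 = 72.4°
tan(βl) = tan(72.4°) = 3.14
Z_in = Z_0·(Z_L + jZ_0·tanβl)/(Z_0 + jZ_L·tanβl)
     = 50·(241 + j157)/(50 + j758)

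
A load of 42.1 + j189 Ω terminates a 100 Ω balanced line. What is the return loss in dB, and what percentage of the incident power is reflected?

RL ≈ 1.56 dB; 69.9% of incident power reflected

Γ = (-57.9 + j189)/(142.1 + j189), |Γ| = 0.836
RL = −20·log₁₀(0.836) = 1.56 dB
P_refl/P_inc = |Γ|² = 0.699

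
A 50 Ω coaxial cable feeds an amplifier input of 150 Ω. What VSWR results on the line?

For a purely resistive load, VSWR = R_L/Z_0 or Z_0/R_L (whichever > 1) = 150/50

VSWR ≈ 3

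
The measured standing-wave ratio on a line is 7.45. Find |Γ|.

|Γ| = (S − 1)/(S + 1) = (7.45 − 1)/(7.45 + 1) = 6.45/8.45

|Γ| ≈ 0.763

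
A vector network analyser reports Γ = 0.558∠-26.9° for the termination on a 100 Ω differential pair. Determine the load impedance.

Z_L ≈ 218 − j160 Ω

Z_L = Z_0·(1 + Γ)/(1 − Γ) = 100·(1.5 − j0.252)/(0.502 + j0.252)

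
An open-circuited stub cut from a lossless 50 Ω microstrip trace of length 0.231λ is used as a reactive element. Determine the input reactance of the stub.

X_in ≈ -6 Ω (capacitive)

βl = 2π × 0.231 = 83.2°
tan(βl) = 8.34
For an open-circuited stub, Z_in = −jZ_0·cot(βl) = −jZ_0/tan(βl)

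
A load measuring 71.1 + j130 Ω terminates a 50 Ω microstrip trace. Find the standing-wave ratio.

VSWR ≈ 6.73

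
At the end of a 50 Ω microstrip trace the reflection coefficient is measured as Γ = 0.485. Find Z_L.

Z_L = Z_0·(1 + Γ)/(1 − Γ) = 50·(1.48)/(0.515)

Z_L ≈ 144 Ω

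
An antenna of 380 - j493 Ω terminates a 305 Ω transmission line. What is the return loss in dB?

Γ = (75 − j493)/(685 − j493), |Γ| = 0.591
RL = −20·log₁₀|Γ| = −20·log₁₀(0.591)

RL ≈ 4.57 dB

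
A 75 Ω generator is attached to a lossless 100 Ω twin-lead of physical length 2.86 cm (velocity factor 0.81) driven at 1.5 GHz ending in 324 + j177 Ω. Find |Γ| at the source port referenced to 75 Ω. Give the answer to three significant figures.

λ = v/f = 0.81·c / 1.5 GHz = 0.162 m
βl = 2π·l/λ = 2π × 0.177 = 63.6°
tan(βl) = 2.01
Z_in = Z_0·(Z_L + jZ_0·tanβl)/(Z_0 + jZ_L·tanβl) = 33.4 − j62.8 Ω
Γ_s = (Z_in − Z_s)/(Z_in + Z_s) = (-41.6 − j62.8)/(108 − j62.8), |Γ_s| = 0.602

|Γ| ≈ 0.602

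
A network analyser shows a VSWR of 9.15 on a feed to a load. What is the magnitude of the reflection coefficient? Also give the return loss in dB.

|Γ| ≈ 0.803; return loss ≈ 1.91 dB

|Γ| = (S − 1)/(S + 1) = (9.15 − 1)/(9.15 + 1) = 8.15/10.2
RL = −20·log₁₀|Γ| = −20·log₁₀(0.803)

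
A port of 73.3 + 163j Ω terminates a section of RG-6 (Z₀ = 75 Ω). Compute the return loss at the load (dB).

Γ = (-1.7 + j163)/(148.3 + j163), |Γ| = 0.74
RL = −20·log₁₀|Γ| = −20·log₁₀(0.74)

RL ≈ 2.62 dB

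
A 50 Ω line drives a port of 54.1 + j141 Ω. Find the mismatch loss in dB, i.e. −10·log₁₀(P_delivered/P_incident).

mismatch loss ≈ 4.53 dB

Γ = (4.1 + j141)/(104.1 + j141), |Γ| = 0.805
|Γ|² = 0.648, so P_del/P_inc = 1 − |Γ|² = 0.352
ML = −10·log₁₀(1 − |Γ|²)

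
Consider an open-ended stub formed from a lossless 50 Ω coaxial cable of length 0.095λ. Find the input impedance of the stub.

βl = 2π × 0.095 = 34.2°
tan(βl) = 0.68
For an open-ended stub, Z_in = −jZ_0·cot(βl) = −jZ_0/tan(βl)

Z_in ≈ −j73.6 Ω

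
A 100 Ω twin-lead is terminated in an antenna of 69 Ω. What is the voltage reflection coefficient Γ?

Γ = -0.183

Γ = (Z_L − Z_0)/(Z_L + Z_0) = (69 − 100)/(69 + 100) = -31/169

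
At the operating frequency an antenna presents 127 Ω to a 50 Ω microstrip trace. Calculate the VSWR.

VSWR ≈ 2.54

Γ = (127 − 50)/(127 + 50) = 0.435
VSWR = (1 + 0.435)/(1 − 0.435)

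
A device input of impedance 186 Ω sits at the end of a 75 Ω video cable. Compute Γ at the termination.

Γ = (Z_L − Z_0)/(Z_L + Z_0) = (186 − 75)/(186 + 75) = 111/261

Γ = 0.425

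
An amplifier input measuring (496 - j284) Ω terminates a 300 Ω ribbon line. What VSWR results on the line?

Γ = (Z_L − Z_0)/(Z_L + Z_0) = (196 − j284)/(796 − j284)
|Γ| = 345/845 = 0.408
VSWR = (1 + |Γ|)/(1 − |Γ|) = 1.41/0.592

VSWR ≈ 2.38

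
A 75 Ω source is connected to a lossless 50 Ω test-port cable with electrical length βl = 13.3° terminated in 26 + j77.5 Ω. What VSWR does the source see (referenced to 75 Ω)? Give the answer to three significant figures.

VSWR ≈ 5.15

tan(βl) = 0.236
Z_in = Z_0·(Z_L + jZ_0·tanβl)/(Z_0 + jZ_L·tanβl) = 65.9 + j128 Ω
Γ_s = (Z_in − Z_s)/(Z_in + Z_s) = (-9.1 + j128)/(141 + j128), |Γ_s| = 0.675
VSWR = (1 + |Γ_s|)/(1 − |Γ_s|)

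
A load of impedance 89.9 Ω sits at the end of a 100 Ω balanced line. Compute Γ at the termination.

Γ = -0.0532

Γ = (Z_L − Z_0)/(Z_L + Z_0) = (89.9 − 100)/(89.9 + 100) = -10.1/189.9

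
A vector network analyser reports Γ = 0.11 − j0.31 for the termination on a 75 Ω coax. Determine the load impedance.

Z_L ≈ 75.3 − j52.4 Ω

Z_L = Z_0·(1 + Γ)/(1 − Γ) = 75·(1.11 − j0.31)/(0.89 + j0.31)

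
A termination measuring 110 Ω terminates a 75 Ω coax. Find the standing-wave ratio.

VSWR ≈ 1.47

Γ = (110 − 75)/(110 + 75) = 0.189
VSWR = (1 + 0.189)/(1 − 0.189)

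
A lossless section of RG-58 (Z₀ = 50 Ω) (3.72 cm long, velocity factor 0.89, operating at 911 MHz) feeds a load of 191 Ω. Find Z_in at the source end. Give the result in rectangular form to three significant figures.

Z_in ≈ 24 − j42.7 Ω

λ = v/f = 0.89·c / 911 MHz = 0.293 m
βl = 2π·l/λ = 2π × 0.127 = 45.7°
tan(βl) = tan(45.7°) = 1.02
Z_in = Z_0·(Z_L + jZ_0·tanβl)/(Z_0 + jZ_L·tanβl)
     = 50·(191 + j51.2)/(50 + j196)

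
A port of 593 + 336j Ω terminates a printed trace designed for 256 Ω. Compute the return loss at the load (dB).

RL ≈ 5.66 dB

Γ = (337 + j336)/(849 + j336), |Γ| = 0.521
RL = −20·log₁₀|Γ| = −20·log₁₀(0.521)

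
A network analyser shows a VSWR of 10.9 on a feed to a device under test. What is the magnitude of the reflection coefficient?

|Γ| ≈ 0.832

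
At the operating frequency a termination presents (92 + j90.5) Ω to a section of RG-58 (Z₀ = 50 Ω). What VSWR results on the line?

Γ = (Z_L − Z_0)/(Z_L + Z_0) = (42 + j90.5)/(142 + j90.5)
|Γ| = 99.8/168 = 0.593
VSWR = (1 + |Γ|)/(1 − |Γ|) = 1.59/0.407

VSWR ≈ 3.91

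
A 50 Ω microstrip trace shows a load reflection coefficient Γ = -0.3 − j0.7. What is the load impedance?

Z_L = Z_0·(1 + Γ)/(1 − Γ) = 50·(0.7 − j0.7)/(1.3 + j0.7)

Z_L ≈ 9.63 − j32.1 Ω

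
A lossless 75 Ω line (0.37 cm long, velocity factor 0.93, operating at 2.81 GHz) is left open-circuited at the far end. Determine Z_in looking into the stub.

Z_in ≈ −j314 Ω

λ = v/f = 0.93·c / 2.81 GHz = 0.0993 m
βl = 2π·l/λ = 2π × 0.0373 = 13.4°
tan(βl) = 0.239
For an open-circuited stub, Z_in = −jZ_0·cot(βl) = −jZ_0/tan(βl)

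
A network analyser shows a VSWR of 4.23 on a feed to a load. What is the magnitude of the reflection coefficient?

|Γ| ≈ 0.618

|Γ| = (S − 1)/(S + 1) = (4.23 − 1)/(4.23 + 1) = 3.23/5.23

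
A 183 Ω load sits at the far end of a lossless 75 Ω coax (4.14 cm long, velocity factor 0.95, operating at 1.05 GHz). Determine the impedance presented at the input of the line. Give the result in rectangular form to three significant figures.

Z_in ≈ 42.4 − j40.5 Ω

λ = v/f = 0.95·c / 1.05 GHz = 0.271 m
βl = 2π·l/λ = 2π × 0.153 = 54.9°
tan(βl) = tan(54.9°) = 1.42
Z_in = Z_0·(Z_L + jZ_0·tanβl)/(Z_0 + jZ_L·tanβl)
     = 75·(183 + j107)/(75 + j260)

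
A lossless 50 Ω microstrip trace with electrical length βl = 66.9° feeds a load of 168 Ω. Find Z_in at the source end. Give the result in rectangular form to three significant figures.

Z_in ≈ 17.3 − j19.1 Ω

tan(βl) = tan(66.9°) = 2.34
Z_in = Z_0·(Z_L + jZ_0·tanβl)/(Z_0 + jZ_L·tanβl)
     = 50·(168 + j117)/(50 + j394)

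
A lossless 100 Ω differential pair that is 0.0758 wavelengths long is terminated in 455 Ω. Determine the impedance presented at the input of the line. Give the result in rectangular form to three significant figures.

Z_in ≈ 88.5 − j156 Ω

βl = 2π × 0.0758 = 27.3°
tan(βl) = tan(27.3°) = 0.516
Z_in = Z_0·(Z_L + jZ_0·tanβl)/(Z_0 + jZ_L·tanβl)
     = 100·(455 + j51.6)/(100 + j235)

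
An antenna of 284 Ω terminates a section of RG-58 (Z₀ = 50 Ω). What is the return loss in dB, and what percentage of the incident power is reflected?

Γ = (284 − 50)/(284 + 50) = 0.701
RL = −20·log₁₀(0.701) = 3.09 dB
P_refl/P_inc = |Γ|² = 0.491

RL ≈ 3.09 dB; 49.1% of incident power reflected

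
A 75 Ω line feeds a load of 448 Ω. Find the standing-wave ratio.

VSWR ≈ 5.97

Γ = (448 − 75)/(448 + 75) = 0.713
VSWR = (1 + 0.713)/(1 − 0.713)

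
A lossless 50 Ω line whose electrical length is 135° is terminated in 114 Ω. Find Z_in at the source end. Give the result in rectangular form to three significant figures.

tan(βl) = tan(135°) = -1
Z_in = Z_0·(Z_L + jZ_0·tanβl)/(Z_0 + jZ_L·tanβl)
     = 50·(114 − j50)/(50 − j114)

Z_in ≈ 36.8 + j33.9 Ω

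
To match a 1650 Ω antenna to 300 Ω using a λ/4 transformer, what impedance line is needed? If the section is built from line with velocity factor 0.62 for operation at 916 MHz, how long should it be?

Z_qwt ≈ 704 Ω; length ≈ 5.08 cm

Z_qwt = √(Z_0·R_L) = √(300 × 1650) = √495000
λ = 0.62·c/f = 0.203 m, so l = λ/4 = 0.0508 m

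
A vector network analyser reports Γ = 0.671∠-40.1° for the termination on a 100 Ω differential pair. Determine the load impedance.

Z_L ≈ 130 − j204 Ω

Z_L = Z_0·(1 + Γ)/(1 − Γ) = 100·(1.51 − j0.432)/(0.487 + j0.432)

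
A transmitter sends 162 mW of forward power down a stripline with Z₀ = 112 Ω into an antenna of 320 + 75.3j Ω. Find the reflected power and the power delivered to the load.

P_reflected ≈ 41.2 mW; P_delivered ≈ 121 mW

|Γ| = |(208 + j75.3)/(432 + j75.3)| = 0.504
|Γ|² = 0.254
P_refl = |Γ|²·P_inc = 41.2 mW, P_del = (1 − |Γ|²)·P_inc = 121 mW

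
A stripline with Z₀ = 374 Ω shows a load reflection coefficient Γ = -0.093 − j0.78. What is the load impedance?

Z_L ≈ 79.4 − j324 Ω

Z_L = Z_0·(1 + Γ)/(1 − Γ) = 374·(0.907 − j0.78)/(1.09 + j0.78)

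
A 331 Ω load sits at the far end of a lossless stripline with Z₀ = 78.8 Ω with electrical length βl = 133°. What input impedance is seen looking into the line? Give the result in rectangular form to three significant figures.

Z_in ≈ 33.4 + j66.1 Ω

tan(βl) = tan(133°) = -1.07
Z_in = Z_0·(Z_L + jZ_0·tanβl)/(Z_0 + jZ_L·tanβl)
     = 78.8·(331 − j84.5)/(78.8 − j355)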